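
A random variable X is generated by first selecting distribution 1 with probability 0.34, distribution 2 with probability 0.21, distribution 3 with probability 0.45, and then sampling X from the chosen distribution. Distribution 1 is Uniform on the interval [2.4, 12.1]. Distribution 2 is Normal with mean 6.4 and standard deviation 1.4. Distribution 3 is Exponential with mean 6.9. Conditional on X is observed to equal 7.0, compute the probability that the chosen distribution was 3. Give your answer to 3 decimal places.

0.209

Likelihoods f(7.0 | ·): 1: 0.103093; 2: 0.259955; 3: 0.0525487.
Posterior ∝ prior × likelihood. Numerator for 3: 0.45·0.0525487 = 0.0236469.
Normalizing constant: 0.34·0.103093 + 0.21·0.259955 + 0.45·0.0525487 = 0.113289.
P(3 | observation) = 0.0236469 / 0.113289 = 0.208731.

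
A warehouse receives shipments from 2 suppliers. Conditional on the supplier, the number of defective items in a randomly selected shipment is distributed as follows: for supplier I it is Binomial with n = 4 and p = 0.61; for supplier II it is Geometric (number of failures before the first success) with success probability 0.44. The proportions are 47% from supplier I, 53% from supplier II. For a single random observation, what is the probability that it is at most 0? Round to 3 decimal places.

0.244

Conditional on each supplier, P(X ≤ 0): I: 0.0231344; II: 0.44.
By total probability, P(X ≤ 0) = 0.47·0.0231344 + 0.53·0.44 = 0.244073.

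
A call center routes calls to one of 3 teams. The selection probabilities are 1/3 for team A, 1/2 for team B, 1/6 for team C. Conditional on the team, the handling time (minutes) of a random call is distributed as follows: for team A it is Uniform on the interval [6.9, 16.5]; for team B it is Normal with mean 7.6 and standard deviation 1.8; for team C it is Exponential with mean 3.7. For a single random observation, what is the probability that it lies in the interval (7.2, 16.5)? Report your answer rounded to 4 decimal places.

Conditional on each team, P(7.2 < X < 16.5): A: 0.96875; B: 0.587929; C: 0.131283.
By total probability, P(7.2 < X < 16.5) = 0.333333·0.96875 + 0.5·0.587929 + 0.166667·0.131283 = 0.638762.

0.6388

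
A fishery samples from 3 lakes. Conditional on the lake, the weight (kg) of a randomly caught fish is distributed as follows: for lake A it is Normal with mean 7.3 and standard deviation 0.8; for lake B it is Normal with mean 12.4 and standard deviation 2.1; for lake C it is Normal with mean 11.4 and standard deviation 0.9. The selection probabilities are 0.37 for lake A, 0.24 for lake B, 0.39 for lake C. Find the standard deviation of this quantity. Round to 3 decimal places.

2.538

Per component, A: μ=7.3, E[X²]=53.93; B: μ=12.4, E[X²]=158.17; C: μ=11.4, E[X²]=130.77.
E[X] = 0.37·7.3 + 0.24·12.4 + 0.39·11.4 = 10.123.
E[X²] = 0.37·53.93 + 0.24·158.17 + 0.39·130.77 = 108.915.
Var(X) = E[X²] − (E[X])² = 108.915 − 102.475 = 6.44007.
SD(X) = √6.44007 = 2.53773.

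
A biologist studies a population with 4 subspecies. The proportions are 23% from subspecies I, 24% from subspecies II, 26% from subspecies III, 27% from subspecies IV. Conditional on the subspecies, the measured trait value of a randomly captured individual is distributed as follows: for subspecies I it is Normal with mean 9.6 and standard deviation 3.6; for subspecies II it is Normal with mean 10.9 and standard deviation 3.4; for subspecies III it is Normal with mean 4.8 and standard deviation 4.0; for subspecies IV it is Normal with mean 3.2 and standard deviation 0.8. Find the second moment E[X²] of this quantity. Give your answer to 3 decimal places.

68.554

For each component E[X²] = Var + (mean)², giving I: 105.12; II: 130.37; III: 39.04; IV: 10.88.
Overall E[X²] = 0.23·105.12 + 0.24·130.37 + 0.26·39.04 + 0.27·10.88 = 68.5544.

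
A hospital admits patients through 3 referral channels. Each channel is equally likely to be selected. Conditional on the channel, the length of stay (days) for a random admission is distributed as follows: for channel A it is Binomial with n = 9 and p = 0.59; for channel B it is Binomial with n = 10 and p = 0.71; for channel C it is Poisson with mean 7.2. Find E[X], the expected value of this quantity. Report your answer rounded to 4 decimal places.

6.5367

Component means — A: 5.31; B: 7.1; C: 7.2.
E[X] = 0.333333·5.31 + 0.333333·7.1 + 0.333333·7.2 = 6.53667.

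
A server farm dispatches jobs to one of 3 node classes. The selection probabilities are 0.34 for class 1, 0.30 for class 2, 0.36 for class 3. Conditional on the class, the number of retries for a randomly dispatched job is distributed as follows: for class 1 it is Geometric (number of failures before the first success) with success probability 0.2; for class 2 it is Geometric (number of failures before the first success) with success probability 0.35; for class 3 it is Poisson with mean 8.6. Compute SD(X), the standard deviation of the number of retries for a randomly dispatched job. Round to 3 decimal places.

Per component, 1: μ=4, E[X²]=36; 2: μ=1.85714, E[X²]=8.7551; 3: μ=8.6, E[X²]=82.56.
E[X] = 0.34·4 + 0.3·1.85714 + 0.36·8.6 = 5.01314.
E[X²] = 0.34·36 + 0.3·8.7551 + 0.36·82.56 = 44.5881.
Var(X) = E[X²] − (E[X])² = 44.5881 − 25.1316 = 19.4565.
SD(X) = √19.4565 = 4.41096.

4.411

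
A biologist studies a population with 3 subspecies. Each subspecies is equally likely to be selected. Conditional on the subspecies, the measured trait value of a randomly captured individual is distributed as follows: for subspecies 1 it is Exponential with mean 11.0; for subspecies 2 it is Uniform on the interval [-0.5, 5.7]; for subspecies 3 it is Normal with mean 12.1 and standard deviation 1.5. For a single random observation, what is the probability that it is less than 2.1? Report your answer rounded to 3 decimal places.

0.198

Conditional on each subspecies, P(X < 2.1): 1: 0.173792; 2: 0.419355; 3: 1.30839e-11.
By total probability, P(X < 2.1) = 0.333333·0.173792 + 0.333333·0.419355 + 0.333333·1.30839e-11 = 0.197716.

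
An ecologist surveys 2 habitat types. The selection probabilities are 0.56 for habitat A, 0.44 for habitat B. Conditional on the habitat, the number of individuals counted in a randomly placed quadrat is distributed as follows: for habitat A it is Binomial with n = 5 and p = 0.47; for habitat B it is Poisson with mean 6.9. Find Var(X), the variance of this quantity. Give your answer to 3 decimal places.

8.835

Per component, A: μ=2.35, E[X²]=6.768; B: μ=6.9, E[X²]=54.51.
E[X] = 0.56·2.35 + 0.44·6.9 = 4.352.
E[X²] = 0.56·6.768 + 0.44·54.51 = 27.7745.
Var(X) = E[X²] − (E[X])² = 27.7745 − 18.9399 = 8.83458.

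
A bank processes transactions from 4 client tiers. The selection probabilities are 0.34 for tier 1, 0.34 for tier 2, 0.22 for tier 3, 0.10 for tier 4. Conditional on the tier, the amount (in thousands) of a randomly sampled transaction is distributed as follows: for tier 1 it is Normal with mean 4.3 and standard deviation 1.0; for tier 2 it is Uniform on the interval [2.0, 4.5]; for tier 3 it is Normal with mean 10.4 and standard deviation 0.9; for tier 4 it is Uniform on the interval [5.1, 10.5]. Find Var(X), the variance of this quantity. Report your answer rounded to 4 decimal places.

8.9421

Per component, 1: μ=4.3, E[X²]=19.49; 2: μ=3.25, E[X²]=11.0833; 3: μ=10.4, E[X²]=108.97; 4: μ=7.8, E[X²]=63.27.
E[X] = 0.34·4.3 + 0.34·3.25 + 0.22·10.4 + 0.1·7.8 = 5.635.
E[X²] = 0.34·19.49 + 0.34·11.0833 + 0.22·108.97 + 0.1·63.27 = 40.6953.
Var(X) = E[X²] − (E[X])² = 40.6953 − 31.7532 = 8.94211.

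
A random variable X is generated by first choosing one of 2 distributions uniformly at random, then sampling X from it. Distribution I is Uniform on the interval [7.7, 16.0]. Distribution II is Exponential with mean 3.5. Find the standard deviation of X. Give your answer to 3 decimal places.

Per component, I: μ=11.85, E[X²]=146.163; II: μ=3.5, E[X²]=24.5.
E[X] = 0.5·11.85 + 0.5·3.5 = 7.675.
E[X²] = 0.5·146.163 + 0.5·24.5 = 85.3317.
Var(X) = E[X²] − (E[X])² = 85.3317 − 58.9056 = 26.426.
SD(X) = √26.426 = 5.14063.

5.141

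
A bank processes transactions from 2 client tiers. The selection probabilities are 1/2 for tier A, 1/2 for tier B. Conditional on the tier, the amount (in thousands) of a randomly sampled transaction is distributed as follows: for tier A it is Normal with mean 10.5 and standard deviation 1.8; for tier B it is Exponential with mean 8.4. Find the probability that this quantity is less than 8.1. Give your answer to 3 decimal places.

Conditional on each tier, P(X < 8.1): A: 0.0912112; B: 0.618745.
By total probability, P(X < 8.1) = 0.5·0.0912112 + 0.5·0.618745 = 0.354978.

0.355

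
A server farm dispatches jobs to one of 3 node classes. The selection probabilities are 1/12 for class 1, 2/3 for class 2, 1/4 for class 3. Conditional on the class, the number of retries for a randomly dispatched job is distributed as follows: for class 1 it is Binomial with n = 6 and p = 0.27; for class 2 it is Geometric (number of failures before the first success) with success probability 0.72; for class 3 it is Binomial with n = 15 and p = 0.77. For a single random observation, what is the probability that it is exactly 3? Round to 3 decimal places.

0.023

Conditional on each class, P(X = 3): 1: 0.15314; 2: 0.0158054; 3: 4.55216e-06.
By total probability, P(X = 3) = 0.0833333·0.15314 + 0.666667·0.0158054 + 0.25·4.55216e-06 = 0.0232998.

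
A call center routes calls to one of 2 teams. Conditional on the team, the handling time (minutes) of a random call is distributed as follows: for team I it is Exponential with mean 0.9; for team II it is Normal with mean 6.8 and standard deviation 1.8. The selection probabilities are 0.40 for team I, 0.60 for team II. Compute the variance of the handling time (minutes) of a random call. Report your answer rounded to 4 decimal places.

10.6224

Per component, I: μ=0.9, E[X²]=1.62; II: μ=6.8, E[X²]=49.48.
E[X] = 0.4·0.9 + 0.6·6.8 = 4.44.
E[X²] = 0.4·1.62 + 0.6·49.48 = 30.336.
Var(X) = E[X²] − (E[X])² = 30.336 − 19.7136 = 10.6224.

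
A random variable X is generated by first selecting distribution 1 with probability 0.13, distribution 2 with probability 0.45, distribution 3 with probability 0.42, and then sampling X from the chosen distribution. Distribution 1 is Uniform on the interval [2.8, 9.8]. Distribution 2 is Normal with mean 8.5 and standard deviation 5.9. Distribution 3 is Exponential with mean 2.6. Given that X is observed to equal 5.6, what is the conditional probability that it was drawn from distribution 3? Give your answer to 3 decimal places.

Likelihoods f(5.6 | ·): 1: 0.142857; 2: 0.0599233; 3: 0.0446296.
Posterior ∝ prior × likelihood. Numerator for 3: 0.42·0.0446296 = 0.0187444.
Normalizing constant: 0.13·0.142857 + 0.45·0.0599233 + 0.42·0.0446296 = 0.0642814.
P(3 | observation) = 0.0187444 / 0.0642814 = 0.2916.

0.292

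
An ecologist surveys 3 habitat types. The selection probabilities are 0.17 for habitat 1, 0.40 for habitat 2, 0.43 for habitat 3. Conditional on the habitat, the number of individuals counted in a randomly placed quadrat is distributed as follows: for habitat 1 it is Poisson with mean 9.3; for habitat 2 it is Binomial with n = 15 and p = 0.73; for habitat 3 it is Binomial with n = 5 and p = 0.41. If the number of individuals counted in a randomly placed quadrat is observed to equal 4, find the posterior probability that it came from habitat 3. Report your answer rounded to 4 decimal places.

Likelihoods P(X=4 | ·): 1: 0.0284959; 2: 0.000215489; 3: 0.0833599.
Posterior ∝ prior × likelihood. Numerator for 3: 0.43·0.0833599 = 0.0358448.
Normalizing constant: 0.17·0.0284959 + 0.4·0.000215489 + 0.43·0.0833599 = 0.0407753.
P(3 | observation) = 0.0358448 / 0.0407753 = 0.879081.

0.8791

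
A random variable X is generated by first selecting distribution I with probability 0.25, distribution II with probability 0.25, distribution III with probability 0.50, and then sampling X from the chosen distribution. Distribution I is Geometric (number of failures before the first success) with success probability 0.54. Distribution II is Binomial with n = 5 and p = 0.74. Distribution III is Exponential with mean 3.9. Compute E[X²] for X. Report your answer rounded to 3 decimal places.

For each component E[X²] = Var + (mean)², giving I: 2.30316; II: 14.652; III: 30.42.
Overall E[X²] = 0.25·2.30316 + 0.25·14.652 + 0.5·30.42 = 19.4488.

19.449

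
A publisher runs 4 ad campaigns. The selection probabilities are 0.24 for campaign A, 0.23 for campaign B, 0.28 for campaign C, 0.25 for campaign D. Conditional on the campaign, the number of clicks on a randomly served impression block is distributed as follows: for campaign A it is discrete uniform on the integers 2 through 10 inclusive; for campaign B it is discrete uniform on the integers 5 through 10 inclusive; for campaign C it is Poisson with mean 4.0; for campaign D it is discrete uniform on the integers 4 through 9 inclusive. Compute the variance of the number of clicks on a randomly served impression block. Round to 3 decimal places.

5.812

Per component, A: μ=6, E[X²]=42.6667; B: μ=7.5, E[X²]=59.1667; C: μ=4, E[X²]=20; D: μ=6.5, E[X²]=45.1667.
E[X] = 0.24·6 + 0.23·7.5 + 0.28·4 + 0.25·6.5 = 5.91.
E[X²] = 0.24·42.6667 + 0.23·59.1667 + 0.28·20 + 0.25·45.1667 = 40.74.
Var(X) = E[X²] − (E[X])² = 40.74 − 34.9281 = 5.8119.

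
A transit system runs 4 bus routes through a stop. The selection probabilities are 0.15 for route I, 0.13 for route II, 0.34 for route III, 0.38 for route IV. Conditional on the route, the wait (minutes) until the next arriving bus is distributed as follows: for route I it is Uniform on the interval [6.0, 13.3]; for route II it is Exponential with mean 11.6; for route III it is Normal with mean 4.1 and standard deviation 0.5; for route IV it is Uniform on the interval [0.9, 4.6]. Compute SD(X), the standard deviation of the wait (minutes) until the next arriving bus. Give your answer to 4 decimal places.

Per component, I: μ=9.65, E[X²]=97.5633; II: μ=11.6, E[X²]=269.12; III: μ=4.1, E[X²]=17.06; IV: μ=2.75, E[X²]=8.70333.
E[X] = 0.15·9.65 + 0.13·11.6 + 0.34·4.1 + 0.38·2.75 = 5.3945.
E[X²] = 0.15·97.5633 + 0.13·269.12 + 0.34·17.06 + 0.38·8.70333 = 58.7278.
Var(X) = E[X²] − (E[X])² = 58.7278 − 29.1006 = 29.6271.
SD(X) = √29.6271 = 5.44308.

5.4431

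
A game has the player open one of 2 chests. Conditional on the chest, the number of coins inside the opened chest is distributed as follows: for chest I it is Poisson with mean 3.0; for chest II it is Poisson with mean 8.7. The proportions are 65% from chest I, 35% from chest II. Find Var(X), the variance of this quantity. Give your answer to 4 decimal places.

Per component, I: μ=3, E[X²]=12; II: μ=8.7, E[X²]=84.39.
E[X] = 0.65·3 + 0.35·8.7 = 4.995.
E[X²] = 0.65·12 + 0.35·84.39 = 37.3365.
Var(X) = E[X²] − (E[X])² = 37.3365 − 24.95 = 12.3865.

12.3865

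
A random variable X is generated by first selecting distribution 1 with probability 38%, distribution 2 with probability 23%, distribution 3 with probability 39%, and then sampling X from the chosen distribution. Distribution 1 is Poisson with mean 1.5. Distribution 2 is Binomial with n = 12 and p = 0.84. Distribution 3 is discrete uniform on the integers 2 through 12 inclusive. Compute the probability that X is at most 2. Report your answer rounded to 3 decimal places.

Conditional on each component, P(X ≤ 2): 1: 0.808847; 2: 5.30053e-07; 3: 0.0909091.
By total probability, P(X ≤ 2) = 0.38·0.808847 + 0.23·5.30053e-07 + 0.39·0.0909091 = 0.342816.

0.343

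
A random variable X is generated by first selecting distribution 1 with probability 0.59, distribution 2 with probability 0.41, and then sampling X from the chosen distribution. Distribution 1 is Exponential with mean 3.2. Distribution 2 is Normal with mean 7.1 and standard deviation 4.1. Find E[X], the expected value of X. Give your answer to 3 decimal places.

Component means — 1: 3.2; 2: 7.1.
E[X] = 0.59·3.2 + 0.41·7.1 = 4.799.

4.799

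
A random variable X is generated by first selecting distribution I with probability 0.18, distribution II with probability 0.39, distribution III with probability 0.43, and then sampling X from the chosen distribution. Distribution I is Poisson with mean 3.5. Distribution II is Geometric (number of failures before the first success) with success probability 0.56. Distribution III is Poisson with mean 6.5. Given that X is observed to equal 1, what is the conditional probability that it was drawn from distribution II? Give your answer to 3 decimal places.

Likelihoods P(X=1 | ·): I: 0.105691; II: 0.2464; III: 0.00977235.
Posterior ∝ prior × likelihood. Numerator for II: 0.39·0.2464 = 0.096096.
Normalizing constant: 0.18·0.105691 + 0.39·0.2464 + 0.43·0.00977235 = 0.119322.
P(II | observation) = 0.096096 / 0.119322 = 0.805347.

0.805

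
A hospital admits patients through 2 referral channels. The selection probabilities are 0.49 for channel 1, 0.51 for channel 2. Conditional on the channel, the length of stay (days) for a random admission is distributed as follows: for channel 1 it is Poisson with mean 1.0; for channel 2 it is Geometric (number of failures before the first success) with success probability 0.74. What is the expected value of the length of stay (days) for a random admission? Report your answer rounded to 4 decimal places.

0.6692

Component means — 1: 1; 2: 0.351351.
E[X] = 0.49·1 + 0.51·0.351351 = 0.669189.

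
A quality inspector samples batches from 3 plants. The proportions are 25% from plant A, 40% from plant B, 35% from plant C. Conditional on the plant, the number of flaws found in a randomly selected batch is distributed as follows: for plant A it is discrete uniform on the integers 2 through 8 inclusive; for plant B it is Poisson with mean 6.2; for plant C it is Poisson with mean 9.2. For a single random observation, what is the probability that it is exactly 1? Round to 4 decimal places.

Conditional on each plant, P(X = 1): A: 0; B: 0.0125825; C: 0.000929562.
By total probability, P(X = 1) = 0.25·0 + 0.4·0.0125825 + 0.35·0.000929562 = 0.00535833.

0.0054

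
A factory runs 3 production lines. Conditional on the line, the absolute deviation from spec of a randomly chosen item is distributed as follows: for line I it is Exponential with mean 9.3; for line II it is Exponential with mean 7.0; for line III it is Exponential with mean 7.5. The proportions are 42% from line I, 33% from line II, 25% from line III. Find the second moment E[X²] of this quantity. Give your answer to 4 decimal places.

For each component E[X²] = Var + (mean)², giving I: 172.98; II: 98; III: 112.5.
Overall E[X²] = 0.42·172.98 + 0.33·98 + 0.25·112.5 = 133.117.

133.1166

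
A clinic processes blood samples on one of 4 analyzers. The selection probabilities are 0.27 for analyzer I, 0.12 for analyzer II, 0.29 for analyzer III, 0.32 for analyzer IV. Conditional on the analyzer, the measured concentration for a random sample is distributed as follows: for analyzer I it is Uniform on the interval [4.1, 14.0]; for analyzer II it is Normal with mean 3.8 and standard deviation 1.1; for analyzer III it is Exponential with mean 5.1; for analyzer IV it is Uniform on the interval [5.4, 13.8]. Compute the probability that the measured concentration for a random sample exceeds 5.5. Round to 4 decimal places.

Conditional on each analyzer, P(X > 5.5): I: 0.858586; II: 0.0611182; III: 0.340129; IV: 0.988095.
By total probability, P(X > 5.5) = 0.27·0.858586 + 0.12·0.0611182 + 0.29·0.340129 + 0.32·0.988095 = 0.65398.

0.6540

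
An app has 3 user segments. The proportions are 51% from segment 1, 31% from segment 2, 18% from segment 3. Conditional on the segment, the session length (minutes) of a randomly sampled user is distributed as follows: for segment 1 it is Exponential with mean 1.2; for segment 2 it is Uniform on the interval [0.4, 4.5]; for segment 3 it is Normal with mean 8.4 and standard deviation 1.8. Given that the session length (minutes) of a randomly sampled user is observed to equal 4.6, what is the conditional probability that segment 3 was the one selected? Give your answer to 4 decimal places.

0.3184

Likelihoods f(4.6 | ·): 1: 0.0180311; 2: 0; 3: 0.0238703.
Posterior ∝ prior × likelihood. Numerator for 3: 0.18·0.0238703 = 0.00429665.
Normalizing constant: 0.51·0.0180311 + 0.31·0 + 0.18·0.0238703 = 0.0134925.
P(3 | observation) = 0.00429665 / 0.0134925 = 0.318447.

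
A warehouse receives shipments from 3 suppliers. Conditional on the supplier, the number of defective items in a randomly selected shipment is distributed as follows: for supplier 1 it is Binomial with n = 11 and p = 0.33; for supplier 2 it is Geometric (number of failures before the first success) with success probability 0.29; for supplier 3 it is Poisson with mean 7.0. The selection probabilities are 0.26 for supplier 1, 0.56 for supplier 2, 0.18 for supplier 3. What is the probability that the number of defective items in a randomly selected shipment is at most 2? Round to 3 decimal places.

Conditional on each supplier, P(X ≤ 2): 1: 0.241336; 2: 0.642089; 3: 0.0296362.
By total probability, P(X ≤ 2) = 0.26·0.241336 + 0.56·0.642089 + 0.18·0.0296362 = 0.427652.

0.428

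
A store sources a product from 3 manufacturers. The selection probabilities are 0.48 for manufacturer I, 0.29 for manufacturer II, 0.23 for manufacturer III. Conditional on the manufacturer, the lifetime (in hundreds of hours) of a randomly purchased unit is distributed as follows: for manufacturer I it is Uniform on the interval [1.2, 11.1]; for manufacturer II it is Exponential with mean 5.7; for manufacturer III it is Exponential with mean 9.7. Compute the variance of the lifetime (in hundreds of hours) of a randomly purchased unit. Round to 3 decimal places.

37.470

Per component, I: μ=6.15, E[X²]=45.99; II: μ=5.7, E[X²]=64.98; III: μ=9.7, E[X²]=188.18.
E[X] = 0.48·6.15 + 0.29·5.7 + 0.23·9.7 = 6.836.
E[X²] = 0.48·45.99 + 0.29·64.98 + 0.23·188.18 = 84.2008.
Var(X) = E[X²] − (E[X])² = 84.2008 − 46.7309 = 37.4699.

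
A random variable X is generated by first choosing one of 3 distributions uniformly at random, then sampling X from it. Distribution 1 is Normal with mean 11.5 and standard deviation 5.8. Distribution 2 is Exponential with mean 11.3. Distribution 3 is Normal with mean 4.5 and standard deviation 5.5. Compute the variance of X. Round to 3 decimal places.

Per component, 1: μ=11.5, E[X²]=165.89; 2: μ=11.3, E[X²]=255.38; 3: μ=4.5, E[X²]=50.5.
E[X] = 0.333333·11.5 + 0.333333·11.3 + 0.333333·4.5 = 9.1.
E[X²] = 0.333333·165.89 + 0.333333·255.38 + 0.333333·50.5 = 157.257.
Var(X) = E[X²] − (E[X])² = 157.257 − 82.81 = 74.4467.

74.447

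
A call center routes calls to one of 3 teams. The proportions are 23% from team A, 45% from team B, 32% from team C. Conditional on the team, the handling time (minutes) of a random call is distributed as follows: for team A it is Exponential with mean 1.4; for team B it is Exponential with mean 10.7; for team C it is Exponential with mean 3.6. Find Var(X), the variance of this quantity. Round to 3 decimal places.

72.685

Per component, A: μ=1.4, E[X²]=3.92; B: μ=10.7, E[X²]=228.98; C: μ=3.6, E[X²]=25.92.
E[X] = 0.23·1.4 + 0.45·10.7 + 0.32·3.6 = 6.289.
E[X²] = 0.23·3.92 + 0.45·228.98 + 0.32·25.92 = 112.237.
Var(X) = E[X²] − (E[X])² = 112.237 − 39.5515 = 72.6855.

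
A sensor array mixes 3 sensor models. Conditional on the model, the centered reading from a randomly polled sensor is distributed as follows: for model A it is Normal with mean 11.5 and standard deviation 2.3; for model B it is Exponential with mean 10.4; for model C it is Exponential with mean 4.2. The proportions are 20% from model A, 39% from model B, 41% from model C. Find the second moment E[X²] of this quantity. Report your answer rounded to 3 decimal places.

126.338

For each component E[X²] = Var + (mean)², giving A: 137.54; B: 216.32; C: 35.28.
Overall E[X²] = 0.2·137.54 + 0.39·216.32 + 0.41·35.28 = 126.338.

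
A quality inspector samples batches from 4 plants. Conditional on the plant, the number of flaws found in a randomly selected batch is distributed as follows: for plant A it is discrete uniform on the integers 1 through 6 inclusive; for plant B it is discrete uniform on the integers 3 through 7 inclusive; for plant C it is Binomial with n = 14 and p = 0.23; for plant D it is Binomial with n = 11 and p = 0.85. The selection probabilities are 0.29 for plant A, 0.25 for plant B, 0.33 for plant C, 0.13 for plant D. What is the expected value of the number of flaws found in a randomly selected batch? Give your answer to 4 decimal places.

Component means — A: 3.5; B: 5; C: 3.22; D: 9.35.
E[X] = 0.29·3.5 + 0.25·5 + 0.33·3.22 + 0.13·9.35 = 4.5431.

4.5431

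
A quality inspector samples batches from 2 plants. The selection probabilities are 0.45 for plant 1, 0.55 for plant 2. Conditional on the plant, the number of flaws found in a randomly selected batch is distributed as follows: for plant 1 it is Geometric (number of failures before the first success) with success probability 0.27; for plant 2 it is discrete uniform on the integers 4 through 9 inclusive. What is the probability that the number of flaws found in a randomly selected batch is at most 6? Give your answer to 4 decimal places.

Conditional on each plant, P(X ≤ 6): 1: 0.889526; 2: 0.5.
By total probability, P(X ≤ 6) = 0.45·0.889526 + 0.55·0.5 = 0.675287.

0.6753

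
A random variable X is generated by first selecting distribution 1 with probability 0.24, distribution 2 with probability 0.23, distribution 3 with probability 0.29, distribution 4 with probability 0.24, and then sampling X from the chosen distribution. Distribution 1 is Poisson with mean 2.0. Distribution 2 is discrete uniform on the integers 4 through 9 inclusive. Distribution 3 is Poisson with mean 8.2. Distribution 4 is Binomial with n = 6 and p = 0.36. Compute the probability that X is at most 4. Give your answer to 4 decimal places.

Conditional on each component, P(X ≤ 4): 1: 0.947347; 2: 0.166667; 3: 0.0887402; 4: 0.974604.
By total probability, P(X ≤ 4) = 0.24·0.947347 + 0.23·0.166667 + 0.29·0.0887402 + 0.24·0.974604 = 0.525336.

0.5253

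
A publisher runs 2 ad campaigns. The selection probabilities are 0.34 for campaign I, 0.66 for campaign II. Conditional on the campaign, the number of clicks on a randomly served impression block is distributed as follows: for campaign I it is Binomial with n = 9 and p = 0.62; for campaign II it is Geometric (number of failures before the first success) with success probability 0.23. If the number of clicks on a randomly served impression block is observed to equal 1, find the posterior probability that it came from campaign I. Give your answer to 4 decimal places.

0.0070

Likelihoods P(X=1 | ·): I: 0.00242607; II: 0.1771.
Posterior ∝ prior × likelihood. Numerator for I: 0.34·0.00242607 = 0.000824863.
Normalizing constant: 0.34·0.00242607 + 0.66·0.1771 = 0.117711.
P(I | observation) = 0.000824863 / 0.117711 = 0.00700754.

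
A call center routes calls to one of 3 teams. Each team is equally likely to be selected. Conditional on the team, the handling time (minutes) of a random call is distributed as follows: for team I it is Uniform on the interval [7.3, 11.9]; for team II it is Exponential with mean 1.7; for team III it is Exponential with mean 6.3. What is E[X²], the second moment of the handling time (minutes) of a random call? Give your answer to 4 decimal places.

For each component E[X²] = Var + (mean)², giving I: 93.9233; II: 5.78; III: 79.38.
Overall E[X²] = 0.333333·93.9233 + 0.333333·5.78 + 0.333333·79.38 = 59.6944.

59.6944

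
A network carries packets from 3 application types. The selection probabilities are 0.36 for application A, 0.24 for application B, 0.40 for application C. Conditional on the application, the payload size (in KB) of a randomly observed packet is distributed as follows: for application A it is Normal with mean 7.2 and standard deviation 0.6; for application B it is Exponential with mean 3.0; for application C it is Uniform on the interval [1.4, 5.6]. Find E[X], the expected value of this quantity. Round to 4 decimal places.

Component means — A: 7.2; B: 3; C: 3.5.
E[X] = 0.36·7.2 + 0.24·3 + 0.4·3.5 = 4.712.

4.7120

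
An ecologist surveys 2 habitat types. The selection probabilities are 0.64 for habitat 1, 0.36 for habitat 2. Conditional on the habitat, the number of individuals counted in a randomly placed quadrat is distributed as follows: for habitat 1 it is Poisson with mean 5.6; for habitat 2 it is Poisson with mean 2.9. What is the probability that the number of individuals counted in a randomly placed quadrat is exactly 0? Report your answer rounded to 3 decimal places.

Conditional on each habitat, P(X = 0): 1: 0.00369786; 2: 0.0550232.
By total probability, P(X = 0) = 0.64·0.00369786 + 0.36·0.0550232 = 0.022175.

0.022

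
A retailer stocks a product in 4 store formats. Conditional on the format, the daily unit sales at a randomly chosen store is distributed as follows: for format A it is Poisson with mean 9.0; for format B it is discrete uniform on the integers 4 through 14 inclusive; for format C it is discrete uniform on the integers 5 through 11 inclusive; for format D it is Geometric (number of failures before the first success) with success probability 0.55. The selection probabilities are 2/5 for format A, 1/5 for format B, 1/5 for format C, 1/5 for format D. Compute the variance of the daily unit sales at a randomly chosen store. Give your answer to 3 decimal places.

16.914

Per component, A: μ=9, E[X²]=90; B: μ=9, E[X²]=91; C: μ=8, E[X²]=68; D: μ=0.818182, E[X²]=2.15702.
E[X] = 0.4·9 + 0.2·9 + 0.2·8 + 0.2·0.818182 = 7.16364.
E[X²] = 0.4·90 + 0.2·91 + 0.2·68 + 0.2·2.15702 = 68.2314.
Var(X) = E[X²] − (E[X])² = 68.2314 − 51.3177 = 16.9137.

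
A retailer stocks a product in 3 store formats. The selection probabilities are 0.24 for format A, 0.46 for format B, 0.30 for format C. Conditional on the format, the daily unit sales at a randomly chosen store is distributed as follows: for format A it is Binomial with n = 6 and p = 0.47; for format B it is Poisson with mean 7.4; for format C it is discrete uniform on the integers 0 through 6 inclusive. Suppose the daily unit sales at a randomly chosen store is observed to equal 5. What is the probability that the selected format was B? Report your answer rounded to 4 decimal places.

Likelihoods P(X=5 | ·): A: 0.0729317; B: 0.113031; C: 0.142857.
Posterior ∝ prior × likelihood. Numerator for B: 0.46·0.113031 = 0.0519943.
Normalizing constant: 0.24·0.0729317 + 0.46·0.113031 + 0.3·0.142857 = 0.112355.
P(B | observation) = 0.0519943 / 0.112355 = 0.462768.

0.4628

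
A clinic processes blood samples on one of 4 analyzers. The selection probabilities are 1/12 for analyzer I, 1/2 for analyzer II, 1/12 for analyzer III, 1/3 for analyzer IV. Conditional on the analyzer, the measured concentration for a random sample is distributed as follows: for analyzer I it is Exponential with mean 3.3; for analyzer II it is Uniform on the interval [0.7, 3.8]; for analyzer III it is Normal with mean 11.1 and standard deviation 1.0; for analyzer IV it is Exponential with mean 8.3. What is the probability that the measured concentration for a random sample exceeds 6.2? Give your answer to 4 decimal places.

0.2540

Conditional on each analyzer, P(X > 6.2): I: 0.152775; II: 0; III: 1; IV: 0.473791.
By total probability, P(X > 6.2) = 0.0833333·0.152775 + 0.5·0 + 0.0833333·1 + 0.333333·0.473791 = 0.253995.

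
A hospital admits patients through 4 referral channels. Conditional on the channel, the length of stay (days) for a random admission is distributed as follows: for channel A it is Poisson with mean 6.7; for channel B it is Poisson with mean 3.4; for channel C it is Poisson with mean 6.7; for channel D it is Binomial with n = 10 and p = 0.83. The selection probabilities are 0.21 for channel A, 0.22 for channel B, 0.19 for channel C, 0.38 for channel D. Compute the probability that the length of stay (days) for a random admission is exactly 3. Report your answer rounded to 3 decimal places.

Conditional on each channel, P(X = 3): A: 0.0617021; B: 0.218617; C: 0.0617021; D: 0.000281552.
By total probability, P(X = 3) = 0.21·0.0617021 + 0.22·0.218617 + 0.19·0.0617021 + 0.38·0.000281552 = 0.0728836.

0.073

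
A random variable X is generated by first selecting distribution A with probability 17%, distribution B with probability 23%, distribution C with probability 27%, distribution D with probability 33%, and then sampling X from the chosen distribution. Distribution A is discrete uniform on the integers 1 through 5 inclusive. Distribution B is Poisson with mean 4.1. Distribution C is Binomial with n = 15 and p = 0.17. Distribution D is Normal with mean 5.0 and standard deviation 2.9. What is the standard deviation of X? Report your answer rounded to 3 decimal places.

Per component, A: μ=3, E[X²]=11; B: μ=4.1, E[X²]=20.91; C: μ=2.55, E[X²]=8.619; D: μ=5, E[X²]=33.41.
E[X] = 0.17·3 + 0.23·4.1 + 0.27·2.55 + 0.33·5 = 3.7915.
E[X²] = 0.17·11 + 0.23·20.91 + 0.27·8.619 + 0.33·33.41 = 20.0317.
Var(X) = E[X²] − (E[X])² = 20.0317 − 14.3755 = 5.65626.
SD(X) = √5.65626 = 2.37829.

2.378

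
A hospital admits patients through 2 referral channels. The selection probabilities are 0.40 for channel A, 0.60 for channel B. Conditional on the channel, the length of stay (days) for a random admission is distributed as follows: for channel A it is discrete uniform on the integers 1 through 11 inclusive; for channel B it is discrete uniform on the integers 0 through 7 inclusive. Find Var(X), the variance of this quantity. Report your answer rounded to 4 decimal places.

8.6500

Per component, A: μ=6, E[X²]=46; B: μ=3.5, E[X²]=17.5.
E[X] = 0.4·6 + 0.6·3.5 = 4.5.
E[X²] = 0.4·46 + 0.6·17.5 = 28.9.
Var(X) = E[X²] − (E[X])² = 28.9 − 20.25 = 8.65.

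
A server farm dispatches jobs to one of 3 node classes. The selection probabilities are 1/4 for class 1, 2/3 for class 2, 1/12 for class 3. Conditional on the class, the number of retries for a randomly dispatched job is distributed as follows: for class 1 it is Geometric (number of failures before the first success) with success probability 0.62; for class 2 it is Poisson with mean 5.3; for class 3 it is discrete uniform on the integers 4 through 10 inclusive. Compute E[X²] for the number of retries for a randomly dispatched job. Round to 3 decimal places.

For each component E[X²] = Var + (mean)², giving 1: 1.3642; 2: 33.39; 3: 53.
Overall E[X²] = 0.25·1.3642 + 0.666667·33.39 + 0.0833333·53 = 27.0177.

27.018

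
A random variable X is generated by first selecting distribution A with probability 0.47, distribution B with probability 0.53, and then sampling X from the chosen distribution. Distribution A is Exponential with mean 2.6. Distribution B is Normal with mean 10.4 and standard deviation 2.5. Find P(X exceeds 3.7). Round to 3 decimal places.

Conditional on each component, P(X > 3.7): A: 0.240971; B: 0.996319.
By total probability, P(X > 3.7) = 0.47·0.240971 + 0.53·0.996319 = 0.641306.

0.641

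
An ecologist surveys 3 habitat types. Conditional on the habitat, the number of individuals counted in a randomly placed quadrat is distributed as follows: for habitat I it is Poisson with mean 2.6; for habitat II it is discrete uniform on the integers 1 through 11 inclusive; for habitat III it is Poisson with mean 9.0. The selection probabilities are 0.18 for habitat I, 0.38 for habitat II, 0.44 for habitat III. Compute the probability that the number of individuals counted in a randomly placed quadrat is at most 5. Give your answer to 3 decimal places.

Conditional on each habitat, P(X ≤ 5): I: 0.950963; II: 0.454545; III: 0.115691.
By total probability, P(X ≤ 5) = 0.18·0.950963 + 0.38·0.454545 + 0.44·0.115691 = 0.394804.

0.395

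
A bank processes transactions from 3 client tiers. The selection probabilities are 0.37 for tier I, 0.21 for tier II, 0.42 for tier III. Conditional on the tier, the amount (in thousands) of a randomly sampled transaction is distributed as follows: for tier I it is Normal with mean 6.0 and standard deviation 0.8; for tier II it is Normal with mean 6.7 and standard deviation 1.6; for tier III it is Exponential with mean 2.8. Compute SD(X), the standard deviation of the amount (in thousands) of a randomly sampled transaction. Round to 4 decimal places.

2.6529

Per component, I: μ=6, E[X²]=36.64; II: μ=6.7, E[X²]=47.45; III: μ=2.8, E[X²]=15.68.
E[X] = 0.37·6 + 0.21·6.7 + 0.42·2.8 = 4.803.
E[X²] = 0.37·36.64 + 0.21·47.45 + 0.42·15.68 = 30.1069.
Var(X) = E[X²] − (E[X])² = 30.1069 − 23.0688 = 7.03809.
SD(X) = √7.03809 = 2.65294.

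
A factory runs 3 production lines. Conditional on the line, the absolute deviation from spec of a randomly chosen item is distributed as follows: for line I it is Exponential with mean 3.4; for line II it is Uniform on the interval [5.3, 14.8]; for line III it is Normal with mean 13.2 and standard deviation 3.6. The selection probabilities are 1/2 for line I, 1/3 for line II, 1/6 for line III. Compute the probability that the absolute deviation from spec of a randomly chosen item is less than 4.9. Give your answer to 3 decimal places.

Conditional on each line, P(X < 4.9): I: 0.763351; II: 0; III: 0.0105677.
By total probability, P(X < 4.9) = 0.5·0.763351 + 0.333333·0 + 0.166667·0.0105677 = 0.383437.

0.383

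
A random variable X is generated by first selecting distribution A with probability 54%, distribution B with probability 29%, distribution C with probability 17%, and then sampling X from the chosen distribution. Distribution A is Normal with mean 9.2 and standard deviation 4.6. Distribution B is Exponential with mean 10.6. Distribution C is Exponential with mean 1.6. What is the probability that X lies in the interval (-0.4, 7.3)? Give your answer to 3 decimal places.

Conditional on each component, P(-0.4 < X < 7.3): A: 0.321341; B: 0.497761; C: 0.989564.
By total probability, P(-0.4 < X < 7.3) = 0.54·0.321341 + 0.29·0.497761 + 0.17·0.989564 = 0.486101.

0.486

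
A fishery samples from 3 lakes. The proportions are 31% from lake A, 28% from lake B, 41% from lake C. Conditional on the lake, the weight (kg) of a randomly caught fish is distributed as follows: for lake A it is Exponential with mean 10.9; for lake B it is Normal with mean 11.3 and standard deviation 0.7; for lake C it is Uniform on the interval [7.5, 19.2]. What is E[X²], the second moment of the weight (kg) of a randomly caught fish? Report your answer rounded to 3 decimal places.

For each component E[X²] = Var + (mean)², giving A: 237.62; B: 128.18; C: 189.63.
Overall E[X²] = 0.31·237.62 + 0.28·128.18 + 0.41·189.63 = 187.301.

187.301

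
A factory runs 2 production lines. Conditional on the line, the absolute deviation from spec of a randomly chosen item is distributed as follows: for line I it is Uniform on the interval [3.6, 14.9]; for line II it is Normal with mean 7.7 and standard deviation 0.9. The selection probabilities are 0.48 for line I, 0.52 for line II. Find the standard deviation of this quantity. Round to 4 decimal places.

Per component, I: μ=9.25, E[X²]=96.2033; II: μ=7.7, E[X²]=60.1.
E[X] = 0.48·9.25 + 0.52·7.7 = 8.444.
E[X²] = 0.48·96.2033 + 0.52·60.1 = 77.4296.
Var(X) = E[X²] − (E[X])² = 77.4296 − 71.3011 = 6.12846.
SD(X) = √6.12846 = 2.47557.

2.4756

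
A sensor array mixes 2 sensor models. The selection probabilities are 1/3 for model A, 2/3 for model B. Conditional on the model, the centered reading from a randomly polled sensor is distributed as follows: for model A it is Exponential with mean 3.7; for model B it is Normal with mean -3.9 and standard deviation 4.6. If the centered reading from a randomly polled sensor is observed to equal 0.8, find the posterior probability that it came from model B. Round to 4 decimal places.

Likelihoods f(0.8 | ·): A: 0.217719; B: 0.051459.
Posterior ∝ prior × likelihood. Numerator for B: 0.666667·0.051459 = 0.034306.
Normalizing constant: 0.333333·0.217719 + 0.666667·0.051459 = 0.106879.
P(B | observation) = 0.034306 / 0.106879 = 0.32098.

0.3210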